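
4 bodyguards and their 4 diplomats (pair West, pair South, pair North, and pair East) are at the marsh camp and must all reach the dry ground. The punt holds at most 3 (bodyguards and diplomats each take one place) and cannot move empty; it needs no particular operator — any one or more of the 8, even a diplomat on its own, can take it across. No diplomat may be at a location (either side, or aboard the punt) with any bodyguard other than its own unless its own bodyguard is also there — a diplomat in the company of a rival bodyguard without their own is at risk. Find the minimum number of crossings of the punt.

9

Counting alone: each trip to the dry ground takes at most 3 across and each return brings at least 1 back, so after t trips out (and t−1 returns) at most 3t − (t−1) of the 8 are across; that first reaches 8 at t = 4, so at least 7 crossings are needed.
The safety rule pushes this higher. Following every safe sequence of crossings, the most of the 8 that can be at the dry ground as the punt arrives there on crossing 7 is 7 — never all 8.
So no plan with fewer than 9 crossings exists, and this one achieves 9:
1. bodyguard West and diplomat West cross → the dry ground.
2. bodyguard West crosses ← the marsh camp.
3. bodyguard South, bodyguard West, and diplomat South cross → the dry ground.
4. bodyguard West and diplomat West cross ← the marsh camp.
5. bodyguard East, bodyguard North, and bodyguard West cross → the dry ground.
6. diplomat South crosses ← the marsh camp.
7. diplomat South and diplomat West cross → the dry ground.
8. diplomat West crosses ← the marsh camp.
9. diplomat East, diplomat North, and diplomat West cross → the dry ground.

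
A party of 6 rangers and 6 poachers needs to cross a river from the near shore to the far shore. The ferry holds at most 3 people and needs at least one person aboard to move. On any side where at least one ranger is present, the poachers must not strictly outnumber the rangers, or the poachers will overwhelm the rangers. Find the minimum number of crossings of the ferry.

impossible

Following every safe sequence of crossings from the start, the most of the 12 that can be at the far shore as the ferry arrives there on crossings 1, 3, 5 is 3, 5, 6 respectively; the best ever achieved is 6 of 12.
From crossing 7 on, no configuration arises that was not already reachable earlier: only 17 distinct safe configurations (who is on which side, and where the ferry is) can ever be reached, none of them has everyone across, and every continuation just revisits them. They are: 0 rangers + 0 poachers across (ferry back at the start); 0 rangers + 1 poacher across (ferry there); 0 rangers + 1 poacher across (ferry back at the start); 0 rangers + 2 poachers across (ferry there); 0 rangers + 2 poachers across (ferry back at the start); 0 rangers + 3 poachers across (ferry there); 0 rangers + 3 poachers across (ferry back at the start); 0 rangers + 4 poachers across (ferry there); 0 rangers + 4 poachers across (ferry back at the start); 0 rangers + 5 poachers across (ferry there); 0 rangers + 5 poachers across (ferry back at the start); 0 rangers + 6 poachers across (ferry there); 1 ranger + 1 poacher across (ferry there); 1 ranger + 1 poacher across (ferry back at the start); 2 rangers + 2 poachers across (ferry there); 2 rangers + 2 poachers across (ferry back at the start); 3 rangers + 3 poachers across (ferry there). So no valid plan exists.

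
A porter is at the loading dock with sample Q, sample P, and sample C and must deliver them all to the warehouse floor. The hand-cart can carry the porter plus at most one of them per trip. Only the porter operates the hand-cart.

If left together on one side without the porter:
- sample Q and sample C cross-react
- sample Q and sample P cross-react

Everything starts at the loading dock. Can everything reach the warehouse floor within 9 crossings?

Yes

Yes — this plan uses 7 crossings (≤ 9):
1. Porter goes to the warehouse floor with sample Q.  [the loading dock: sample C, sample P | the warehouse floor: sample Q]
2. Porter goes back to the loading dock alone.  [the loading dock: sample C, sample P | the warehouse floor: sample Q]
3. Porter goes to the warehouse floor with sample P.  [the loading dock: sample C | the warehouse floor: sample P, sample Q]
4. Porter goes back to the loading dock with sample Q.  [the loading dock: sample C, sample Q | the warehouse floor: sample P]
5. Porter goes to the warehouse floor with sample C.  [the loading dock: sample Q | the warehouse floor: sample C, sample P]
6. Porter goes back to the loading dock alone.  [the loading dock: sample Q | the warehouse floor: sample C, sample P]
7. Porter goes to the warehouse floor with sample Q.  [the loading dock: — | the warehouse floor: sample C, sample P, sample Q]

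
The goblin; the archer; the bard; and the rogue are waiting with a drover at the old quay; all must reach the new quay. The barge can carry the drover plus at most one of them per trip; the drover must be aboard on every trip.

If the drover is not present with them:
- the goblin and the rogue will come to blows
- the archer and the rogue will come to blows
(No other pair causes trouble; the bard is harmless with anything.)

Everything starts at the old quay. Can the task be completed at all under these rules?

1. Drover goes to the new quay with the rogue.  [the old quay: the archer, the bard, the goblin | the new quay: the rogue]
2. Drover goes back to the old quay alone.  [the old quay: the archer, the bard, the goblin | the new quay: the rogue]
3. Drover goes to the new quay with the goblin.  [the old quay: the archer, the bard | the new quay: the goblin, the rogue]
4. Drover goes back to the old quay with the rogue.  [the old quay: the archer, the bard, the rogue | the new quay: the goblin]
5. Drover goes to the new quay with the archer.  [the old quay: the bard, the rogue | the new quay: the archer, the goblin]
6. Drover goes back to the old quay alone.  [the old quay: the bard, the rogue | the new quay: the archer, the goblin]
7. Drover goes to the new quay with the bard.  [the old quay: the rogue | the new quay: the archer, the bard, the goblin]
8. Drover goes back to the old quay alone.  [the old quay: the rogue | the new quay: the archer, the bard, the goblin]
9. Drover goes to the new quay with the rogue.  [the old quay: — | the new quay: the archer, the bard, the goblin, the rogue]

Yes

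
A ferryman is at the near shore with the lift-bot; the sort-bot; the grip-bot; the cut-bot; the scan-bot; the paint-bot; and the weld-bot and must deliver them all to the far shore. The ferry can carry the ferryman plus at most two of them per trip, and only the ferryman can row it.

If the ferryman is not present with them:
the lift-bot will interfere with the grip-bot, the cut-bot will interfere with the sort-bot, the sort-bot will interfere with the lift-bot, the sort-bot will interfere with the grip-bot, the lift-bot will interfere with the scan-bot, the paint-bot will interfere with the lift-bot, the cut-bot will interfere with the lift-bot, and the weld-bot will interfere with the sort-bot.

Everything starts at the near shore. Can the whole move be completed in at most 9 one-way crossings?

Counting alone: the ferryman can take at most 2 across per trip to the far shore, so moving all 7 needs at least 4 loaded trips out, with a return between consecutive ones — at least 7 crossings.
The safety rule pushes this higher. Following every safe sequence of crossings, the most of the 7 that can be at the far shore as the ferry arrives there on crossings 7, 9 is 5, 6 respectively — never all 7.
So the move cannot be finished within 9 crossings. (The shortest complete plan takes 11:)
1. Ferryman goes to the far shore with the lift-bot and the sort-bot.  [the near shore: the cut-bot, the grip-bot, the paint-bot, the scan-bot, the weld-bot | the far shore: the lift-bot, the sort-bot]
2. Ferryman goes back to the near shore with the lift-bot.  [the near shore: the cut-bot, the grip-bot, the lift-bot, the paint-bot, the scan-bot, the weld-bot | the far shore: the sort-bot]
3. Ferryman goes to the far shore with the lift-bot and the scan-bot.  [the near shore: the cut-bot, the grip-bot, the paint-bot, the weld-bot | the far shore: the lift-bot, the scan-bot, the sort-bot]
4. Ferryman goes back to the near shore with the lift-bot.  [the near shore: the cut-bot, the grip-bot, the lift-bot, the paint-bot, the weld-bot | the far shore: the scan-bot, the sort-bot]
5. Ferryman goes to the far shore with the lift-bot and the paint-bot.  [the near shore: the cut-bot, the grip-bot, the weld-bot | the far shore: the lift-bot, the paint-bot, the scan-bot, the sort-bot]
6. Ferryman goes back to the near shore with the lift-bot.  [the near shore: the cut-bot, the grip-bot, the lift-bot, the weld-bot | the far shore: the paint-bot, the scan-bot, the sort-bot]
7. Ferryman goes to the far shore with the cut-bot and the grip-bot.  [the near shore: the lift-bot, the weld-bot | the far shore: the cut-bot, the grip-bot, the paint-bot, the scan-bot, the sort-bot]
8. Ferryman goes back to the near shore with the sort-bot.  [the near shore: the lift-bot, the sort-bot, the weld-bot | the far shore: the cut-bot, the grip-bot, the paint-bot, the scan-bot]
9. Ferryman goes to the far shore with the lift-bot and the weld-bot.  [the near shore: the sort-bot | the far shore: the cut-bot, the grip-bot, the lift-bot, the paint-bot, the scan-bot, the weld-bot]
10. Ferryman goes back to the near shore with the lift-bot.  [the near shore: the lift-bot, the sort-bot | the far shore: the cut-bot, the grip-bot, the paint-bot, the scan-bot, the weld-bot]
11. Ferryman goes to the far shore with the lift-bot and the sort-bot.  [the near shore: — | the far shore: the cut-bot, the grip-bot, the lift-bot, the paint-bot, the scan-bot, the sort-bot, the weld-bot]

No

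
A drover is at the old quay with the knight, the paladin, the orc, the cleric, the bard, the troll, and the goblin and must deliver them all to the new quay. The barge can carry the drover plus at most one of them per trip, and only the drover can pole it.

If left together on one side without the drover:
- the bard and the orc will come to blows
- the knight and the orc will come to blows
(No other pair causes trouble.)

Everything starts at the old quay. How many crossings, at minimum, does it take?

15

Counting alone: the drover can take at most 1 across per trip to the new quay, so moving all 7 needs at least 7 loaded trips out, with a return between consecutive ones — at least 13 crossings.
The safety rule pushes this higher. Following every safe sequence of crossings, the most of the 7 that can be at the new quay as the barge arrives there on crossing 13 is 6 — never all 7.
So no plan with fewer than 15 crossings exists, and this one achieves 15:
1. Drover goes to the new quay with the orc.
2. Drover goes back to the old quay alone.
3. Drover goes to the new quay with the knight.
4. Drover goes back to the old quay with the orc.
5. Drover goes to the new quay with the bard.
6. Drover goes back to the old quay alone.
7. Drover goes to the new quay with the paladin.
8. Drover goes back to the old quay alone.
9. Drover goes to the new quay with the cleric.
10. Drover goes back to the old quay alone.
11. Drover goes to the new quay with the troll.
12. Drover goes back to the old quay alone.
13. Drover goes to the new quay with the goblin.
14. Drover goes back to the old quay alone.
15. Drover goes to the new quay with the orc.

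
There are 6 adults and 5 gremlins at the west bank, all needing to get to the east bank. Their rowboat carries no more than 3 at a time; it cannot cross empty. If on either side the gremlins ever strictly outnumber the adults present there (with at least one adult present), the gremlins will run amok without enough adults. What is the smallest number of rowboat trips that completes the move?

Counting alone: each trip to the east bank takes at most 3 across and each return brings at least 1 back, so after t trips out (and t−1 returns) at most 3t − (t−1) of the 11 are across; that first reaches 11 at t = 5, so at least 9 crossings are needed.
The plan below uses exactly 9 crossings, so it is optimal:
1. 3 gremlins → the east bank.  (the west bank: 6A 2G; the east bank: 0A 3G)
2. 1 gremlin ← the west bank.  (the west bank: 6A 3G; the east bank: 0A 2G)
3. 3 adults → the east bank.  (the west bank: 3A 3G; the east bank: 3A 2G)
4. 1 adult ← the west bank.  (the west bank: 4A 3G; the east bank: 2A 2G)
5. 2 adults and 1 gremlin → the east bank.  (the west bank: 2A 2G; the east bank: 4A 3G)
6. 1 adult ← the west bank.  (the west bank: 3A 2G; the east bank: 3A 3G)
7. 2 adults and 1 gremlin → the east bank.  (the west bank: 1A 1G; the east bank: 5A 4G)
8. 1 adult ← the west bank.  (the west bank: 2A 1G; the east bank: 4A 4G)
9. 2 adults and 1 gremlin → the east bank.  (the west bank: 0A 0G; the east bank: 6A 5G)

9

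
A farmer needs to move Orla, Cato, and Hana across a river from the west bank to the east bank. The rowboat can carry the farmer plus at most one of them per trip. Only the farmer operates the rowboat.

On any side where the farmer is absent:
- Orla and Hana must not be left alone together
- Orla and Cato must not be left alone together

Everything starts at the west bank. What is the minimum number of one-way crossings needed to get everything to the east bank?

Counting alone: the farmer can take at most 1 across per trip to the east bank, so moving all 3 needs at least 3 loaded trips out, with a return between consecutive ones — at least 5 crossings.
The safety rule pushes this higher. Following every safe sequence of crossings, the most of the 3 that can be at the east bank as the rowboat arrives there on crossing 5 is 2 — never all 3.
So no plan with fewer than 7 crossings exists, and this one achieves 7:
1. Farmer goes to the east bank with Orla.  [the west bank: Cato, Hana | the east bank: Orla]
2. Farmer goes back to the west bank alone.  [the west bank: Cato, Hana | the east bank: Orla]
3. Farmer goes to the east bank with Cato.  [the west bank: Hana | the east bank: Cato, Orla]
4. Farmer goes back to the west bank with Orla.  [the west bank: Hana, Orla | the east bank: Cato]
5. Farmer goes to the east bank with Hana.  [the west bank: Orla | the east bank: Cato, Hana]
6. Farmer goes back to the west bank alone.  [the west bank: Orla | the east bank: Cato, Hana]
7. Farmer goes to the east bank with Orla.  [the west bank: — | the east bank: Cato, Hana, Orla]

7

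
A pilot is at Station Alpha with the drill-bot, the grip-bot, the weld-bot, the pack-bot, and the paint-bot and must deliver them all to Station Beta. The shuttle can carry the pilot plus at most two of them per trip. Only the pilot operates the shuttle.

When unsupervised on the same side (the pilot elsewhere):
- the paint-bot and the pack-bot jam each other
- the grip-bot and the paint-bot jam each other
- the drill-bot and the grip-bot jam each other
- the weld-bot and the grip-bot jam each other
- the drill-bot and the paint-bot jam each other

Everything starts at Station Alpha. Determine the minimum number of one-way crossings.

7

Counting alone: the pilot can take at most 2 across per trip to Station Beta, so moving all 5 needs at least 3 loaded trips out, with a return between consecutive ones — at least 5 crossings.
The safety rule pushes this higher. Following every safe sequence of crossings, the most of the 5 that can be at Station Beta as the shuttle arrives there on crossing 5 is 4 — never all 5.
So no plan with fewer than 7 crossings exists, and this one achieves 7:
1. Pilot goes to Station Beta with the grip-bot and the paint-bot.
2. Pilot goes back to Station Alpha with the grip-bot.
3. Pilot goes to Station Beta with the drill-bot and the weld-bot.
4. Pilot goes back to Station Alpha with the drill-bot.
5. Pilot goes to Station Beta with the drill-bot and the pack-bot.
6. Pilot goes back to Station Alpha with the paint-bot.
7. Pilot goes to Station Beta with the grip-bot and the paint-bot.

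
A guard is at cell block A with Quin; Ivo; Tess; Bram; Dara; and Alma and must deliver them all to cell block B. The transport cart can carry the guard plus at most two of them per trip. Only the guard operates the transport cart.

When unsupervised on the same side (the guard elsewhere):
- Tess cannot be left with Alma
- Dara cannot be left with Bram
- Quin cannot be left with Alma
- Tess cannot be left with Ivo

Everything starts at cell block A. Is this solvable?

No

Whatever the first load, the items left behind include a forbidden pair without the guard. No opening move is safe, so no plan exists.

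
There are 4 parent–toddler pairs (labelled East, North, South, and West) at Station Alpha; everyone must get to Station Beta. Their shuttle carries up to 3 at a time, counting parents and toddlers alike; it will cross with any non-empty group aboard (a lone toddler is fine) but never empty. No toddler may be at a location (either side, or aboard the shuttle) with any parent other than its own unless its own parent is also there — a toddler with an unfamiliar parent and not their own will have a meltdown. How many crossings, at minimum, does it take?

Counting alone: each trip to Station Beta takes at most 3 across and each return brings at least 1 back, so after t trips out (and t−1 returns) at most 3t − (t−1) of the 8 are across; that first reaches 8 at t = 4, so at least 7 crossings are needed.
The safety rule pushes this higher. Following every safe sequence of crossings, the most of the 8 that can be at Station Beta as the shuttle arrives there on crossing 7 is 7 — never all 8.
So no plan with fewer than 9 crossings exists, and this one achieves 9:
1. parent East and toddler East cross → Station Beta.
2. parent East crosses ← Station Alpha.
3. parent East, parent North, and toddler North cross → Station Beta.
4. parent East and toddler East cross ← Station Alpha.
5. parent East, parent South, and parent West cross → Station Beta.
6. toddler North crosses ← Station Alpha.
7. toddler East and toddler North cross → Station Beta.
8. toddler East crosses ← Station Alpha.
9. toddler East, toddler South, and toddler West cross → Station Beta.

9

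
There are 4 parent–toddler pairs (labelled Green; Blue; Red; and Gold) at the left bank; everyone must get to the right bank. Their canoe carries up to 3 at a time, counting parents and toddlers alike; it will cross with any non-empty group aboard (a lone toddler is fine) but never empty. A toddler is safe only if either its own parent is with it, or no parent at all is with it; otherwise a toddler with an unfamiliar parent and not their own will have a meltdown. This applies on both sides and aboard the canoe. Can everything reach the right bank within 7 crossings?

No

Counting alone: each trip to the right bank takes at most 3 across and each return brings at least 1 back, so after t trips out (and t−1 returns) at most 3t − (t−1) of the 8 are across; that first reaches 8 at t = 4, so at least 7 crossings are needed.
The safety rule pushes this higher. Following every safe sequence of crossings, the most of the 8 that can be at the right bank as the canoe arrives there on crossing 7 is 7 — never all 8.
So the move cannot be finished within 7 crossings. (The shortest complete plan takes 9:)
1. parent Green and toddler Green cross → the right bank.
2. parent Green crosses ← the left bank.
3. parent Blue, parent Green, and toddler Blue cross → the right bank.
4. parent Green and toddler Green cross ← the left bank.
5. parent Gold, parent Green, and parent Red cross → the right bank.
6. toddler Blue crosses ← the left bank.
7. toddler Blue and toddler Green cross → the right bank.
8. toddler Green crosses ← the left bank.
9. toddler Gold, toddler Green, and toddler Red cross → the right bank.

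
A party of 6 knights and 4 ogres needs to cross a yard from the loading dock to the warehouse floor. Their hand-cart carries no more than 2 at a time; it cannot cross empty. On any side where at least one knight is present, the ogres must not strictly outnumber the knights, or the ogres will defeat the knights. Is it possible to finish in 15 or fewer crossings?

Counting alone: each trip to the warehouse floor takes at most 2 across and each return brings at least 1 back, so after t trips out (and t−1 returns) at most 2t − (t−1) of the 10 are across; that first reaches 10 at t = 9, so at least 17 crossings are needed.
Since 15 < 17, 15 crossings cannot be enough. (The shortest complete plan in fact takes 17:)
1. 2 ogres → the warehouse floor.  (the loading dock: 6K 2O; the warehouse floor: 0K 2O)
2. 1 ogre ← the loading dock.  (the loading dock: 6K 3O; the warehouse floor: 0K 1O)
3. 2 ogres → the warehouse floor.  (the loading dock: 6K 1O; the warehouse floor: 0K 3O)
4. 1 ogre ← the loading dock.  (the loading dock: 6K 2O; the warehouse floor: 0K 2O)
5. 2 knights → the warehouse floor.  (the loading dock: 4K 2O; the warehouse floor: 2K 2O)
6. 1 ogre ← the loading dock.  (the loading dock: 4K 3O; the warehouse floor: 2K 1O)
7. 1 knight and 1 ogre → the warehouse floor.  (the loading dock: 3K 2O; the warehouse floor: 3K 2O)
8. 1 ogre ← the loading dock.  (the loading dock: 3K 3O; the warehouse floor: 3K 1O)
9. 2 ogres → the warehouse floor.  (the loading dock: 3K 1O; the warehouse floor: 3K 3O)
10. 1 ogre ← the loading dock.  (the loading dock: 3K 2O; the warehouse floor: 3K 2O)
11. 1 knight and 1 ogre → the warehouse floor.  (the loading dock: 2K 1O; the warehouse floor: 4K 3O)
12. 1 ogre ← the loading dock.  (the loading dock: 2K 2O; the warehouse floor: 4K 2O)
13. 2 ogres → the warehouse floor.  (the loading dock: 2K 0O; the warehouse floor: 4K 4O)
14. 1 ogre ← the loading dock.  (the loading dock: 2K 1O; the warehouse floor: 4K 3O)
15. 1 knight and 1 ogre → the warehouse floor.  (the loading dock: 1K 0O; the warehouse floor: 5K 4O)
16. 1 ogre ← the loading dock.  (the loading dock: 1K 1O; the warehouse floor: 5K 3O)
17. 1 knight and 1 ogre → the warehouse floor.  (the loading dock: 0K 0O; the warehouse floor: 6K 4O)

No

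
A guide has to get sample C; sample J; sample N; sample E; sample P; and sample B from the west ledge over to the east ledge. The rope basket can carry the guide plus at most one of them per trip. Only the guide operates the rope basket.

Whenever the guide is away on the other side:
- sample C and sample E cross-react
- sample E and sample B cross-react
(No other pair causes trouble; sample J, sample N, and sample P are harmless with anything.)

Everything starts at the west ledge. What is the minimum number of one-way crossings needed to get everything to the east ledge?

Counting alone: the guide can take at most 1 across per trip to the east ledge, so moving all 6 needs at least 6 loaded trips out, with a return between consecutive ones — at least 11 crossings.
The safety rule pushes this higher. Following every safe sequence of crossings, the most of the 6 that can be at the east ledge as the rope basket arrives there on crossing 11 is 5 — never all 6.
So no plan with fewer than 13 crossings exists, and this one achieves 13:
1. Guide goes to the east ledge with sample E.  [the west ledge: sample B, sample C, sample J, sample N, sample P | the east ledge: sample E]
2. Guide goes back to the west ledge alone.  [the west ledge: sample B, sample C, sample J, sample N, sample P | the east ledge: sample E]
3. Guide goes to the east ledge with sample C.  [the west ledge: sample B, sample J, sample N, sample P | the east ledge: sample C, sample E]
4. Guide goes back to the west ledge with sample E.  [the west ledge: sample B, sample E, sample J, sample N, sample P | the east ledge: sample C]
5. Guide goes to the east ledge with sample B.  [the west ledge: sample E, sample J, sample N, sample P | the east ledge: sample B, sample C]
6. Guide goes back to the west ledge alone.  [the west ledge: sample E, sample J, sample N, sample P | the east ledge: sample B, sample C]
7. Guide goes to the east ledge with sample J.  [the west ledge: sample E, sample N, sample P | the east ledge: sample B, sample C, sample J]
8. Guide goes back to the west ledge alone.  [the west ledge: sample E, sample N, sample P | the east ledge: sample B, sample C, sample J]
9. Guide goes to the east ledge with sample N.  [the west ledge: sample E, sample P | the east ledge: sample B, sample C, sample J, sample N]
10. Guide goes back to the west ledge alone.  [the west ledge: sample E, sample P | the east ledge: sample B, sample C, sample J, sample N]
11. Guide goes to the east ledge with sample P.  [the west ledge: sample E | the east ledge: sample B, sample C, sample J, sample N, sample P]
12. Guide goes back to the west ledge alone.  [the west ledge: sample E | the east ledge: sample B, sample C, sample J, sample N, sample P]
13. Guide goes to the east ledge with sample E.  [the west ledge: — | the east ledge: sample B, sample C, sample E, sample J, sample N, sample P]

13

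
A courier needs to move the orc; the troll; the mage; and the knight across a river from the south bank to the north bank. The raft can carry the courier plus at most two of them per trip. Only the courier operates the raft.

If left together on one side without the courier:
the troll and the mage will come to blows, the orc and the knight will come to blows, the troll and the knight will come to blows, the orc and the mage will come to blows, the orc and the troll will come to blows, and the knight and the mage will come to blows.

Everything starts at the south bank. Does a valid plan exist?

No

Whatever the first load, the items left behind include a forbidden pair without the courier. No opening move is safe, so no plan exists.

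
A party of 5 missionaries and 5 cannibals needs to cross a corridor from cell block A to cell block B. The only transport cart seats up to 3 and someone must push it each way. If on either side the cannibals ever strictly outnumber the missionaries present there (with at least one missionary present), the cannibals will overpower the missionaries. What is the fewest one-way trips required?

Counting alone: each trip to cell block B takes at most 3 across and each return brings at least 1 back, so after t trips out (and t−1 returns) at most 3t − (t−1) of the 10 are across; that first reaches 10 at t = 5, so at least 9 crossings are needed.
The safety rule pushes this higher. Following every safe sequence of crossings, the most of the 10 that can be at cell block B as the transport cart arrives there on crossing 9 is 9 — never all 10.
So no plan with fewer than 11 crossings exists, and this one achieves 11:
1. 2 cannibals → cell block B.  (cell block A: 5M 3C; cell block B: 0M 2C)
2. 1 cannibal ← cell block A.  (cell block A: 5M 4C; cell block B: 0M 1C)
3. 3 cannibals → cell block B.  (cell block A: 5M 1C; cell block B: 0M 4C)
4. 1 cannibal ← cell block A.  (cell block A: 5M 2C; cell block B: 0M 3C)
5. 3 missionaries → cell block B.  (cell block A: 2M 2C; cell block B: 3M 3C)
6. 1 missionary and 1 cannibal ← cell block A.  (cell block A: 3M 3C; cell block B: 2M 2C)
7. 3 missionaries → cell block B.  (cell block A: 0M 3C; cell block B: 5M 2C)
8. 1 cannibal ← cell block A.  (cell block A: 0M 4C; cell block B: 5M 1C)
9. 2 cannibals → cell block B.  (cell block A: 0M 2C; cell block B: 5M 3C)
10. 1 cannibal ← cell block A.  (cell block A: 0M 3C; cell block B: 5M 2C)
11. 3 cannibals → cell block B.  (cell block A: 0M 0C; cell block B: 5M 5C)

11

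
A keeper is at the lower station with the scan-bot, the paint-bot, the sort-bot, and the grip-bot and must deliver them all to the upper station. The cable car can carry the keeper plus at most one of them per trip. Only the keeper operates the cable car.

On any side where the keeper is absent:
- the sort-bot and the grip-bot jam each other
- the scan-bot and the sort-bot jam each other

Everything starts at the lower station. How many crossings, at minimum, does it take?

9

Counting alone: the keeper can take at most 1 across per trip to the upper station, so moving all 4 needs at least 4 loaded trips out, with a return between consecutive ones — at least 7 crossings.
The safety rule pushes this higher. Following every safe sequence of crossings, the most of the 4 that can be at the upper station as the cable car arrives there on crossing 7 is 3 — never all 4.
So no plan with fewer than 9 crossings exists, and this one achieves 9:
1. Keeper goes to the upper station with the sort-bot.  [the lower station: the grip-bot, the paint-bot, the scan-bot | the upper station: the sort-bot]
2. Keeper goes back to the lower station alone.  [the lower station: the grip-bot, the paint-bot, the scan-bot | the upper station: the sort-bot]
3. Keeper goes to the upper station with the scan-bot.  [the lower station: the grip-bot, the paint-bot | the upper station: the scan-bot, the sort-bot]
4. Keeper goes back to the lower station with the sort-bot.  [the lower station: the grip-bot, the paint-bot, the sort-bot | the upper station: the scan-bot]
5. Keeper goes to the upper station with the grip-bot.  [the lower station: the paint-bot, the sort-bot | the upper station: the grip-bot, the scan-bot]
6. Keeper goes back to the lower station alone.  [the lower station: the paint-bot, the sort-bot | the upper station: the grip-bot, the scan-bot]
7. Keeper goes to the upper station with the paint-bot.  [the lower station: the sort-bot | the upper station: the grip-bot, the paint-bot, the scan-bot]
8. Keeper goes back to the lower station alone.  [the lower station: the sort-bot | the upper station: the grip-bot, the paint-bot, the scan-bot]
9. Keeper goes to the upper station with the sort-bot.  [the lower station: — | the upper station: the grip-bot, the paint-bot, the scan-bot, the sort-bot]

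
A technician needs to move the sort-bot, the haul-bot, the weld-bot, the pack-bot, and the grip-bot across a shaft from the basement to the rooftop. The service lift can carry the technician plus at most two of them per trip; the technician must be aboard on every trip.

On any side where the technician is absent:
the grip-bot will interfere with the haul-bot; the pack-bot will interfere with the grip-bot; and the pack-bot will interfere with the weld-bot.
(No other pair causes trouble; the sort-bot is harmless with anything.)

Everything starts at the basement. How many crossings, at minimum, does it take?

5

Counting alone: the technician can take at most 2 across per trip to the rooftop, so moving all 5 needs at least 3 loaded trips out, with a return between consecutive ones — at least 5 crossings.
The plan below uses exactly 5 crossings, so it is optimal:
1. Technician goes to the rooftop with the haul-bot and the pack-bot.
2. Technician goes back to the basement alone.
3. Technician goes to the rooftop with the sort-bot.
4. Technician goes back to the basement alone.
5. Technician goes to the rooftop with the grip-bot and the weld-bot.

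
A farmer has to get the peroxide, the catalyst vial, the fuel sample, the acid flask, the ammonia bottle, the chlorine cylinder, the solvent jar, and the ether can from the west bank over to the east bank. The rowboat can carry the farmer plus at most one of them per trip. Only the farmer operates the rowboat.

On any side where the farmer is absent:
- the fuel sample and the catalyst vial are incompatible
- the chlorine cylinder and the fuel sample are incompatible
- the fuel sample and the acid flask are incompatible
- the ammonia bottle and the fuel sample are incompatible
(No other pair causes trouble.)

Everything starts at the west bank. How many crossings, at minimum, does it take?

impossible

Following every safe sequence of crossings from the start, the most of the 8 that can be at the east bank as the rowboat arrives there on crossings 1, 3, 5, 7, 9 is 1, 2, 3, 4, 5 respectively; the best ever achieved is 5 of 8.
From crossing 11 on, no configuration arises that was not already reachable earlier: only 88 distinct safe configurations (who is on which side, and where the rowboat is) can ever be reached, none of them has everyone across, and every continuation just revisits them. So no valid plan exists.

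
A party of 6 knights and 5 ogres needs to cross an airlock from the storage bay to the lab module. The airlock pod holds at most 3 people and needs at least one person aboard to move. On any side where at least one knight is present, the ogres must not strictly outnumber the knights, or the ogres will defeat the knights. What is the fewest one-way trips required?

9

Counting alone: each trip to the lab module takes at most 3 across and each return brings at least 1 back, so after t trips out (and t−1 returns) at most 3t − (t−1) of the 11 are across; that first reaches 11 at t = 5, so at least 9 crossings are needed.
The plan below uses exactly 9 crossings, so it is optimal:
1. 3 ogres → the lab module.  (the storage bay: 6K 2O; the lab module: 0K 3O)
2. 1 ogre ← the storage bay.  (the storage bay: 6K 3O; the lab module: 0K 2O)
3. 3 knights → the lab module.  (the storage bay: 3K 3O; the lab module: 3K 2O)
4. 1 knight ← the storage bay.  (the storage bay: 4K 3O; the lab module: 2K 2O)
5. 2 knights and 1 ogre → the lab module.  (the storage bay: 2K 2O; the lab module: 4K 3O)
6. 1 knight ← the storage bay.  (the storage bay: 3K 2O; the lab module: 3K 3O)
7. 2 knights and 1 ogre → the lab module.  (the storage bay: 1K 1O; the lab module: 5K 4O)
8. 1 knight ← the storage bay.  (the storage bay: 2K 1O; the lab module: 4K 4O)
9. 2 knights and 1 ogre → the lab module.  (the storage bay: 0K 0O; the lab module: 6K 5O)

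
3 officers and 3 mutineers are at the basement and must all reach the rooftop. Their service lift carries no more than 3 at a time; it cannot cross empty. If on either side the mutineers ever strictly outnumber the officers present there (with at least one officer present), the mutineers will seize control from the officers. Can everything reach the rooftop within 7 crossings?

Yes

Yes — this plan uses 5 crossings (≤ 7):
1. 2 mutineers → the rooftop.  (the basement: 3O 1M; the rooftop: 0O 2M)
2. 1 mutineer ← the basement.  (the basement: 3O 2M; the rooftop: 0O 1M)
3. 3 officers → the rooftop.  (the basement: 0O 2M; the rooftop: 3O 1M)
4. 1 mutineer ← the basement.  (the basement: 0O 3M; the rooftop: 3O 0M)
5. 3 mutineers → the rooftop.  (the basement: 0O 0M; the rooftop: 3O 3M)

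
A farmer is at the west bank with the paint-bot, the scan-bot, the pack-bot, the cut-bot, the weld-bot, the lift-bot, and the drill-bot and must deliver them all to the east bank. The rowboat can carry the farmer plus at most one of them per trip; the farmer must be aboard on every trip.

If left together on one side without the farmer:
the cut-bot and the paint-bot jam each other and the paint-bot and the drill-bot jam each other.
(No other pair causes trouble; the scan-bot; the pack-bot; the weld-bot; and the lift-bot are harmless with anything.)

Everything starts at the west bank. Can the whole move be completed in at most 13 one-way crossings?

No

Counting alone: the farmer can take at most 1 across per trip to the east bank, so moving all 7 needs at least 7 loaded trips out, with a return between consecutive ones — at least 13 crossings.
The safety rule pushes this higher. Following every safe sequence of crossings, the most of the 7 that can be at the east bank as the rowboat arrives there on crossing 13 is 6 — never all 7.
So the move cannot be finished within 13 crossings. (The shortest complete plan takes 15:)
1. Farmer goes to the east bank with the paint-bot.  [the west bank: the cut-bot, the drill-bot, the lift-bot, the pack-bot, the scan-bot, the weld-bot | the east bank: the paint-bot]
2. Farmer goes back to the west bank alone.  [the west bank: the cut-bot, the drill-bot, the lift-bot, the pack-bot, the scan-bot, the weld-bot | the east bank: the paint-bot]
3. Farmer goes to the east bank with the scan-bot.  [the west bank: the cut-bot, the drill-bot, the lift-bot, the pack-bot, the weld-bot | the east bank: the paint-bot, the scan-bot]
4. Farmer goes back to the west bank alone.  [the west bank: the cut-bot, the drill-bot, the lift-bot, the pack-bot, the weld-bot | the east bank: the paint-bot, the scan-bot]
5. Farmer goes to the east bank with the pack-bot.  [the west bank: the cut-bot, the drill-bot, the lift-bot, the weld-bot | the east bank: the pack-bot, the paint-bot, the scan-bot]
6. Farmer goes back to the west bank alone.  [the west bank: the cut-bot, the drill-bot, the lift-bot, the weld-bot | the east bank: the pack-bot, the paint-bot, the scan-bot]
7. Farmer goes to the east bank with the cut-bot.  [the west bank: the drill-bot, the lift-bot, the weld-bot | the east bank: the cut-bot, the pack-bot, the paint-bot, the scan-bot]
8. Farmer goes back to the west bank with the paint-bot.  [the west bank: the drill-bot, the lift-bot, the paint-bot, the weld-bot | the east bank: the cut-bot, the pack-bot, the scan-bot]
9. Farmer goes to the east bank with the drill-bot.  [the west bank: the lift-bot, the paint-bot, the weld-bot | the east bank: the cut-bot, the drill-bot, the pack-bot, the scan-bot]
10. Farmer goes back to the west bank alone.  [the west bank: the lift-bot, the paint-bot, the weld-bot | the east bank: the cut-bot, the drill-bot, the pack-bot, the scan-bot]
11. Farmer goes to the east bank with the weld-bot.  [the west bank: the lift-bot, the paint-bot | the east bank: the cut-bot, the drill-bot, the pack-bot, the scan-bot, the weld-bot]
12. Farmer goes back to the west bank alone.  [the west bank: the lift-bot, the paint-bot | the east bank: the cut-bot, the drill-bot, the pack-bot, the scan-bot, the weld-bot]
13. Farmer goes to the east bank with the lift-bot.  [the west bank: the paint-bot | the east bank: the cut-bot, the drill-bot, the lift-bot, the pack-bot, the scan-bot, the weld-bot]
14. Farmer goes back to the west bank alone.  [the west bank: the paint-bot | the east bank: the cut-bot, the drill-bot, the lift-bot, the pack-bot, the scan-bot, the weld-bot]
15. Farmer goes to the east bank with the paint-bot.  [the west bank: — | the east bank: the cut-bot, the drill-bot, the lift-bot, the pack-bot, the paint-bot, the scan-bot, the weld-bot]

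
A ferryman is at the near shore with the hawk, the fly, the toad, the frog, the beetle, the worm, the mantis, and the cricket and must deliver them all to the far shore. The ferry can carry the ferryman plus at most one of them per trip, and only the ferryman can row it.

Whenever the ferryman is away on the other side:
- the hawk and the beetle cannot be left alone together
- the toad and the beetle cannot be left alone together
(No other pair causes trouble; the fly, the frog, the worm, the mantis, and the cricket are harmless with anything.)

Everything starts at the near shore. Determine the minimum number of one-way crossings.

Counting alone: the ferryman can take at most 1 across per trip to the far shore, so moving all 8 needs at least 8 loaded trips out, with a return between consecutive ones — at least 15 crossings.
The safety rule pushes this higher. Following every safe sequence of crossings, the most of the 8 that can be at the far shore as the ferry arrives there on crossing 15 is 7 — never all 8.
So no plan with fewer than 17 crossings exists, and this one achieves 17:
1. Ferryman goes to the far shore with the beetle.
2. Ferryman goes back to the near shore alone.
3. Ferryman goes to the far shore with the hawk.
4. Ferryman goes back to the near shore with the beetle.
5. Ferryman goes to the far shore with the toad.
6. Ferryman goes back to the near shore alone.
7. Ferryman goes to the far shore with the fly.
8. Ferryman goes back to the near shore alone.
9. Ferryman goes to the far shore with the frog.
10. Ferryman goes back to the near shore alone.
11. Ferryman goes to the far shore with the worm.
12. Ferryman goes back to the near shore alone.
13. Ferryman goes to the far shore with the mantis.
14. Ferryman goes back to the near shore alone.
15. Ferryman goes to the far shore with the cricket.
16. Ferryman goes back to the near shore alone.
17. Ferryman goes to the far shore with the beetle.

17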